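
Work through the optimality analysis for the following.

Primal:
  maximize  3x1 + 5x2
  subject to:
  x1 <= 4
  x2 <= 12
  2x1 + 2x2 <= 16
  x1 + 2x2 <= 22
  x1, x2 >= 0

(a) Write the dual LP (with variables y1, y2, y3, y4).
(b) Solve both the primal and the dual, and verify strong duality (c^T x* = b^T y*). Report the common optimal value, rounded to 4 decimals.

The standard primal-dual pair for 'max c^T x s.t. A x <= b, x >= 0' is:
  Dual:  min b^T y  s.t.  A^T y >= c,  y >= 0.

So the dual LP is:
  minimize  4y1 + 12y2 + 16y3 + 22y4
  subject to:
    y1 + 2y3 + y4 >= 3
    y2 + 2y3 + 2y4 >= 5
    y1, y2, y3, y4 >= 0

Solving the primal: x* = (0, 8).
  primal value c^T x* = 40.
Solving the dual: y* = (0, 0, 2.5, 0).
  dual value b^T y* = 40.
Strong duality: c^T x* = b^T y*. Confirmed.

40


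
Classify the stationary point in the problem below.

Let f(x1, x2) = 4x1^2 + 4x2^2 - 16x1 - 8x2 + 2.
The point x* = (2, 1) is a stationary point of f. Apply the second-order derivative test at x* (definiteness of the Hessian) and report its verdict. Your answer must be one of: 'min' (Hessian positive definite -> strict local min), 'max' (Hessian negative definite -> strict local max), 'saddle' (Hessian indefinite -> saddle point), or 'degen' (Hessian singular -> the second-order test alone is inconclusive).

Compute the Hessian H = grad^2 f:
  H = [[8, 0], [0, 8]]
Verify stationarity: grad f(x*) = H x* + g = (0, 0).
Eigenvalues of H: 8, 8.
Both eigenvalues > 0, so H is positive definite -> x* is a strict local min.

min


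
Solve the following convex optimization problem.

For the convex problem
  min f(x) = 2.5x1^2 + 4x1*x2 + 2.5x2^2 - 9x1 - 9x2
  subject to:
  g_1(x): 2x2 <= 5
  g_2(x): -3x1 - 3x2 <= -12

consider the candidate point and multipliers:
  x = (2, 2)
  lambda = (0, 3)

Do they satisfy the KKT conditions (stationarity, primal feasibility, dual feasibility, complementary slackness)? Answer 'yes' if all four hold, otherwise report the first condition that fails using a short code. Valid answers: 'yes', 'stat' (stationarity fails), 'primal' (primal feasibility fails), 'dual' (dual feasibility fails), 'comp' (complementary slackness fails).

Gradient of f: grad f(x) = Q x + c = (9, 9)
Constraint values g_i(x) = a_i^T x - b_i:
  g_1((2, 2)) = -1
  g_2((2, 2)) = 0
Stationarity residual: grad f(x) + sum_i lambda_i a_i = (0, 0)
  -> stationarity OK
Primal feasibility (all g_i <= 0): OK
Dual feasibility (all lambda_i >= 0): OK
Complementary slackness (lambda_i * g_i(x) = 0 for all i): OK

Verdict: yes, KKT holds.

yes


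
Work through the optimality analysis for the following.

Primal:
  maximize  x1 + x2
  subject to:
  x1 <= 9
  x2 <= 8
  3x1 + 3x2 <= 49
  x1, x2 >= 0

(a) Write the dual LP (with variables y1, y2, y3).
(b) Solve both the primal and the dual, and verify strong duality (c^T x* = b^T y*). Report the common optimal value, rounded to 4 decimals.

The standard primal-dual pair for 'max c^T x s.t. A x <= b, x >= 0' is:
  Dual:  min b^T y  s.t.  A^T y >= c,  y >= 0.

So the dual LP is:
  minimize  9y1 + 8y2 + 49y3
  subject to:
    y1 + 3y3 >= 1
    y2 + 3y3 >= 1
    y1, y2, y3 >= 0

Solving the primal: x* = (8.3333, 8).
  primal value c^T x* = 16.3333.
Solving the dual: y* = (0, 0, 0.3333).
  dual value b^T y* = 16.3333.
Strong duality: c^T x* = b^T y*. Confirmed.

16.3333


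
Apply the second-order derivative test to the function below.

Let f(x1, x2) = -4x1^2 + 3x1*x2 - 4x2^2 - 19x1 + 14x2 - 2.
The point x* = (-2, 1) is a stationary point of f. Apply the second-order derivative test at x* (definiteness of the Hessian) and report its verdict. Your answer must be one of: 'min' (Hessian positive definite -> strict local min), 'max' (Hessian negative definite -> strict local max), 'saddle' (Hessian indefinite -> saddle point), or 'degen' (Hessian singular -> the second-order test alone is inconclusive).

Compute the Hessian H = grad^2 f:
  H = [[-8, 3], [3, -8]]
Verify stationarity: grad f(x*) = H x* + g = (0, 0).
Eigenvalues of H: -11, -5.
Both eigenvalues < 0, so H is negative definite -> x* is a strict local max.

max


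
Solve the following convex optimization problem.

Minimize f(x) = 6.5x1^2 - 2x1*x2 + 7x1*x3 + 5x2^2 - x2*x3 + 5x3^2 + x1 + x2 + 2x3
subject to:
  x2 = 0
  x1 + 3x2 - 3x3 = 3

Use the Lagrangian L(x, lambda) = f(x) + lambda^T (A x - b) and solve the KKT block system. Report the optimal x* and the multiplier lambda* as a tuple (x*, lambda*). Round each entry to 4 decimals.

Form the Lagrangian:
  L(x, lambda) = (1/2) x^T Q x + c^T x + lambda^T (A x - b)
Stationarity (grad_x L = 0): Q x + c + A^T lambda = 0.
Primal feasibility: A x = b.

This gives the KKT block system:
  [ Q   A^T ] [ x     ]   [-c ]
  [ A    0  ] [ lambda ] = [ b ]

Solving the linear system:
  x*      = (0.4615, 0, -0.8462)
  lambda* = (2.3077, -1.0769)
  f(x*)   = 1

x* = (0.4615, 0, -0.8462), lambda* = (2.3077, -1.0769)


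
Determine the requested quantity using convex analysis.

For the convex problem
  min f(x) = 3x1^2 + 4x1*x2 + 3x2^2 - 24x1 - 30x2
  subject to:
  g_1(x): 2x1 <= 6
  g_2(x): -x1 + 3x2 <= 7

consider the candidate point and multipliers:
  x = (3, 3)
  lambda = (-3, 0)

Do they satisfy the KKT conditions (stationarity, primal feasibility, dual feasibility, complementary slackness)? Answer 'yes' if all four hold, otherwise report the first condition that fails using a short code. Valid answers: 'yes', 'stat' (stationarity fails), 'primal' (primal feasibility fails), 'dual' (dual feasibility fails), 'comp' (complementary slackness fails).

Gradient of f: grad f(x) = Q x + c = (6, 0)
Constraint values g_i(x) = a_i^T x - b_i:
  g_1((3, 3)) = 0
  g_2((3, 3)) = -1
Stationarity residual: grad f(x) + sum_i lambda_i a_i = (0, 0)
  -> stationarity OK
Primal feasibility (all g_i <= 0): OK
Dual feasibility (all lambda_i >= 0): FAILS
Complementary slackness (lambda_i * g_i(x) = 0 for all i): OK

Verdict: the first failing condition is dual_feasibility -> dual.

dual


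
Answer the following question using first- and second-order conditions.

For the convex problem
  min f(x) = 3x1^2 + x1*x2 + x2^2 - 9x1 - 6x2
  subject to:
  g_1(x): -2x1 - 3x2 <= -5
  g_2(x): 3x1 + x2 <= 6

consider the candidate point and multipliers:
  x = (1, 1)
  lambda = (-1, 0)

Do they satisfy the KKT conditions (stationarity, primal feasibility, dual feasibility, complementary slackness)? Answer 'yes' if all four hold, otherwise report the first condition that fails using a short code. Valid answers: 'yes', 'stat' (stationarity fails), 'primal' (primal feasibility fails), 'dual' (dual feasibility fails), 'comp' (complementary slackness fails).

Gradient of f: grad f(x) = Q x + c = (-2, -3)
Constraint values g_i(x) = a_i^T x - b_i:
  g_1((1, 1)) = 0
  g_2((1, 1)) = -2
Stationarity residual: grad f(x) + sum_i lambda_i a_i = (0, 0)
  -> stationarity OK
Primal feasibility (all g_i <= 0): OK
Dual feasibility (all lambda_i >= 0): FAILS
Complementary slackness (lambda_i * g_i(x) = 0 for all i): OK

Verdict: the first failing condition is dual_feasibility -> dual.

dual


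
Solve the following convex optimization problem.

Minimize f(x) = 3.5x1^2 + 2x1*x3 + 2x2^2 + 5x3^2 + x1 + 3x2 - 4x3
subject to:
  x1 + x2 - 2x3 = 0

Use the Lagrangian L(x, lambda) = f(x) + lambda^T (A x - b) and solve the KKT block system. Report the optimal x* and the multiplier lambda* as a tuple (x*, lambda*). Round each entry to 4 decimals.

Form the Lagrangian:
  L(x, lambda) = (1/2) x^T Q x + c^T x + lambda^T (A x - b)
Stationarity (grad_x L = 0): Q x + c + A^T lambda = 0.
Primal feasibility: A x = b.

This gives the KKT block system:
  [ Q   A^T ] [ x     ]   [-c ]
  [ A    0  ] [ lambda ] = [ b ]

Solving the linear system:
  x*      = (0.16, -0.24, -0.04)
  lambda* = (-2.04)
  f(x*)   = -0.2

x* = (0.16, -0.24, -0.04), lambda* = (-2.04)


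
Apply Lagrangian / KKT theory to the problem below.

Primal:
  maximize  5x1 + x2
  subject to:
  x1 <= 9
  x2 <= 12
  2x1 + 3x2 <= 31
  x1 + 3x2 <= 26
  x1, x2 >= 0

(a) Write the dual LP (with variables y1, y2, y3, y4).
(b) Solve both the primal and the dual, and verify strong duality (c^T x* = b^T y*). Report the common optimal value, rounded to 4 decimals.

The standard primal-dual pair for 'max c^T x s.t. A x <= b, x >= 0' is:
  Dual:  min b^T y  s.t.  A^T y >= c,  y >= 0.

So the dual LP is:
  minimize  9y1 + 12y2 + 31y3 + 26y4
  subject to:
    y1 + 2y3 + y4 >= 5
    y2 + 3y3 + 3y4 >= 1
    y1, y2, y3, y4 >= 0

Solving the primal: x* = (9, 4.3333).
  primal value c^T x* = 49.3333.
Solving the dual: y* = (4.3333, 0, 0.3333, 0).
  dual value b^T y* = 49.3333.
Strong duality: c^T x* = b^T y*. Confirmed.

49.3333


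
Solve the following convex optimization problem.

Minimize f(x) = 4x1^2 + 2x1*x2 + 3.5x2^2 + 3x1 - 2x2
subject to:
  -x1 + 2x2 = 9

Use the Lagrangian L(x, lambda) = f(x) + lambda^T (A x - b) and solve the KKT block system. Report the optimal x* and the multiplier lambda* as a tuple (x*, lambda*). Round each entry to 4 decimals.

Form the Lagrangian:
  L(x, lambda) = (1/2) x^T Q x + c^T x + lambda^T (A x - b)
Stationarity (grad_x L = 0): Q x + c + A^T lambda = 0.
Primal feasibility: A x = b.

This gives the KKT block system:
  [ Q   A^T ] [ x     ]   [-c ]
  [ A    0  ] [ lambda ] = [ b ]

Solving the linear system:
  x*      = (-2.2766, 3.3617)
  lambda* = (-8.4894)
  f(x*)   = 31.4255

x* = (-2.2766, 3.3617), lambda* = (-8.4894)


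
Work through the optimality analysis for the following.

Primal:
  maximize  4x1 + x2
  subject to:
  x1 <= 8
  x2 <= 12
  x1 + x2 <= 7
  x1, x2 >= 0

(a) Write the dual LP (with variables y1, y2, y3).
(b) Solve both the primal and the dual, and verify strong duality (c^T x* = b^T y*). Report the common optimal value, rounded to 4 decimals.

The standard primal-dual pair for 'max c^T x s.t. A x <= b, x >= 0' is:
  Dual:  min b^T y  s.t.  A^T y >= c,  y >= 0.

So the dual LP is:
  minimize  8y1 + 12y2 + 7y3
  subject to:
    y1 + y3 >= 4
    y2 + y3 >= 1
    y1, y2, y3 >= 0

Solving the primal: x* = (7, 0).
  primal value c^T x* = 28.
Solving the dual: y* = (0, 0, 4).
  dual value b^T y* = 28.
Strong duality: c^T x* = b^T y*. Confirmed.

28


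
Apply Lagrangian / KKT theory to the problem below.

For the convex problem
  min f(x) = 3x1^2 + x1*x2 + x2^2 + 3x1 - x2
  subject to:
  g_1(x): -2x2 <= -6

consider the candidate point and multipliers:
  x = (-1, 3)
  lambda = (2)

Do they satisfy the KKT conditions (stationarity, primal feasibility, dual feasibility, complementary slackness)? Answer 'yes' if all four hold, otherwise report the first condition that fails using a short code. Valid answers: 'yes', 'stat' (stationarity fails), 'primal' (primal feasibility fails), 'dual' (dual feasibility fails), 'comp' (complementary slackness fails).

Gradient of f: grad f(x) = Q x + c = (0, 4)
Constraint values g_i(x) = a_i^T x - b_i:
  g_1((-1, 3)) = 0
Stationarity residual: grad f(x) + sum_i lambda_i a_i = (0, 0)
  -> stationarity OK
Primal feasibility (all g_i <= 0): OK
Dual feasibility (all lambda_i >= 0): OK
Complementary slackness (lambda_i * g_i(x) = 0 for all i): OK

Verdict: yes, KKT holds.

yes


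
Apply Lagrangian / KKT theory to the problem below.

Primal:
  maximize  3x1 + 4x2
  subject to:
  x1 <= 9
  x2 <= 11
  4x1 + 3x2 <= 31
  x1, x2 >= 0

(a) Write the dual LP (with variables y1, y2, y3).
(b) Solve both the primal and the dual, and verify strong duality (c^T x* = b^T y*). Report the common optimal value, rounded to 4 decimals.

The standard primal-dual pair for 'max c^T x s.t. A x <= b, x >= 0' is:
  Dual:  min b^T y  s.t.  A^T y >= c,  y >= 0.

So the dual LP is:
  minimize  9y1 + 11y2 + 31y3
  subject to:
    y1 + 4y3 >= 3
    y2 + 3y3 >= 4
    y1, y2, y3 >= 0

Solving the primal: x* = (0, 10.3333).
  primal value c^T x* = 41.3333.
Solving the dual: y* = (0, 0, 1.3333).
  dual value b^T y* = 41.3333.
Strong duality: c^T x* = b^T y*. Confirmed.

41.3333


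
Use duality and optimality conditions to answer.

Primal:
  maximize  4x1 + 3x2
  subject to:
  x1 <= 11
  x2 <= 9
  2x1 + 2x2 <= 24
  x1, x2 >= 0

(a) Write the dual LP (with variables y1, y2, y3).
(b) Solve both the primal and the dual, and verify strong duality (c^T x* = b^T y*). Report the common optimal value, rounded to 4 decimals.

The standard primal-dual pair for 'max c^T x s.t. A x <= b, x >= 0' is:
  Dual:  min b^T y  s.t.  A^T y >= c,  y >= 0.

So the dual LP is:
  minimize  11y1 + 9y2 + 24y3
  subject to:
    y1 + 2y3 >= 4
    y2 + 2y3 >= 3
    y1, y2, y3 >= 0

Solving the primal: x* = (11, 1).
  primal value c^T x* = 47.
Solving the dual: y* = (1, 0, 1.5).
  dual value b^T y* = 47.
Strong duality: c^T x* = b^T y*. Confirmed.

47


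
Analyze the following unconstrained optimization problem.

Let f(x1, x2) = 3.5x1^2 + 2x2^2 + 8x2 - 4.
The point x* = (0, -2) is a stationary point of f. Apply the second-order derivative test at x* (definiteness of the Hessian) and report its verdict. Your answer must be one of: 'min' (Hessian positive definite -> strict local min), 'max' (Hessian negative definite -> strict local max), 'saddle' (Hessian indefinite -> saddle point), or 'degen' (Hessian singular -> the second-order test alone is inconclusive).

Compute the Hessian H = grad^2 f:
  H = [[7, 0], [0, 4]]
Verify stationarity: grad f(x*) = H x* + g = (0, 0).
Eigenvalues of H: 4, 7.
Both eigenvalues > 0, so H is positive definite -> x* is a strict local min.

min


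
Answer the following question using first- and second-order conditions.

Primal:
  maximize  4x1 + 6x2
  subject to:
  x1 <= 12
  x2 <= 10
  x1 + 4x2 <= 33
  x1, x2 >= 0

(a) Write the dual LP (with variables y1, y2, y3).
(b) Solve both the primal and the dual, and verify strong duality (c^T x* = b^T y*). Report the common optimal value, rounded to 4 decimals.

The standard primal-dual pair for 'max c^T x s.t. A x <= b, x >= 0' is:
  Dual:  min b^T y  s.t.  A^T y >= c,  y >= 0.

So the dual LP is:
  minimize  12y1 + 10y2 + 33y3
  subject to:
    y1 + y3 >= 4
    y2 + 4y3 >= 6
    y1, y2, y3 >= 0

Solving the primal: x* = (12, 5.25).
  primal value c^T x* = 79.5.
Solving the dual: y* = (2.5, 0, 1.5).
  dual value b^T y* = 79.5.
Strong duality: c^T x* = b^T y*. Confirmed.

79.5


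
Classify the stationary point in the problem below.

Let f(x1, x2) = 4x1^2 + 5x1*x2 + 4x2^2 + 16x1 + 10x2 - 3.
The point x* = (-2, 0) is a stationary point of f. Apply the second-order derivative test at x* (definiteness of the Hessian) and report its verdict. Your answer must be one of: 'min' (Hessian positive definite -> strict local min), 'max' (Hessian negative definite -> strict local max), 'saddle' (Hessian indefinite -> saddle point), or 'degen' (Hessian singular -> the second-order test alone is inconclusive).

Compute the Hessian H = grad^2 f:
  H = [[8, 5], [5, 8]]
Verify stationarity: grad f(x*) = H x* + g = (0, 0).
Eigenvalues of H: 3, 13.
Both eigenvalues > 0, so H is positive definite -> x* is a strict local min.

min


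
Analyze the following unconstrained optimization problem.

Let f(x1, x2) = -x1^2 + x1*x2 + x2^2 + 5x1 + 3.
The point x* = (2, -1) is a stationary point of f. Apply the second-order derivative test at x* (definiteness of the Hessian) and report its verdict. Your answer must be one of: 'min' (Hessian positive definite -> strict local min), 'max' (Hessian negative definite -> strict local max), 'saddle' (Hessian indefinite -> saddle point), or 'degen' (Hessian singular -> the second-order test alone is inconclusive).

Compute the Hessian H = grad^2 f:
  H = [[-2, 1], [1, 2]]
Verify stationarity: grad f(x*) = H x* + g = (0, 0).
Eigenvalues of H: -2.2361, 2.2361.
Eigenvalues have mixed signs, so H is indefinite -> x* is a saddle point.

saddle


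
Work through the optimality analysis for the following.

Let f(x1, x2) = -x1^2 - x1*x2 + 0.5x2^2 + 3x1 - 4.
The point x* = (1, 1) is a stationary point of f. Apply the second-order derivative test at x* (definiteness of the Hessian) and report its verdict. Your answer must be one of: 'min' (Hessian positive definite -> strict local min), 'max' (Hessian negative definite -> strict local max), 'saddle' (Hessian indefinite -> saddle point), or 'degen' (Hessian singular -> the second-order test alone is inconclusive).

Compute the Hessian H = grad^2 f:
  H = [[-2, -1], [-1, 1]]
Verify stationarity: grad f(x*) = H x* + g = (0, 0).
Eigenvalues of H: -2.3028, 1.3028.
Eigenvalues have mixed signs, so H is indefinite -> x* is a saddle point.

saddle


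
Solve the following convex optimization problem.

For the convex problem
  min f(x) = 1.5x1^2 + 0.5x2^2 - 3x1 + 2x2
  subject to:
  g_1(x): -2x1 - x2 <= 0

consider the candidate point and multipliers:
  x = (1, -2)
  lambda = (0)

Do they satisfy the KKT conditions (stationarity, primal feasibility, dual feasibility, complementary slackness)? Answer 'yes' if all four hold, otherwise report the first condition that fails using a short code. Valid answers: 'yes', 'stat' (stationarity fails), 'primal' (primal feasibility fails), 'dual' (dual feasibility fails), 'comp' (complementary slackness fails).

Gradient of f: grad f(x) = Q x + c = (0, 0)
Constraint values g_i(x) = a_i^T x - b_i:
  g_1((1, -2)) = 0
Stationarity residual: grad f(x) + sum_i lambda_i a_i = (0, 0)
  -> stationarity OK
Primal feasibility (all g_i <= 0): OK
Dual feasibility (all lambda_i >= 0): OK
Complementary slackness (lambda_i * g_i(x) = 0 for all i): OK

Verdict: yes, KKT holds.

yes


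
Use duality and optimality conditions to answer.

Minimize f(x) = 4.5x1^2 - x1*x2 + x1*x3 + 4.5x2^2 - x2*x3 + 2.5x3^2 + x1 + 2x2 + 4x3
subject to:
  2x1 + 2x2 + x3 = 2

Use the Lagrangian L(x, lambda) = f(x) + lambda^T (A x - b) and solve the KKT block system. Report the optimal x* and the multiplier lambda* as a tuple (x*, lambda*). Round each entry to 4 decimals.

Form the Lagrangian:
  L(x, lambda) = (1/2) x^T Q x + c^T x + lambda^T (A x - b)
Stationarity (grad_x L = 0): Q x + c + A^T lambda = 0.
Primal feasibility: A x = b.

This gives the KKT block system:
  [ Q   A^T ] [ x     ]   [-c ]
  [ A    0  ] [ lambda ] = [ b ]

Solving the linear system:
  x*      = (0.6315, 0.4849, -0.2328)
  lambda* = (-2.9828)
  f(x*)   = 3.3179

x* = (0.6315, 0.4849, -0.2328), lambda* = (-2.9828)


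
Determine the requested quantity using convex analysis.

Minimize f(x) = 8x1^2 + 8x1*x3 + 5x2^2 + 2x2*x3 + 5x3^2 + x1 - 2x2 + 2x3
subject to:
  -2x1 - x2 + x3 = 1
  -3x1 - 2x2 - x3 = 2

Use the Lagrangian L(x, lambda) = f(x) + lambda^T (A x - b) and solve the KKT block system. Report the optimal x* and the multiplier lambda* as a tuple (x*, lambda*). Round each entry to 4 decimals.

Form the Lagrangian:
  L(x, lambda) = (1/2) x^T Q x + c^T x + lambda^T (A x - b)
Stationarity (grad_x L = 0): Q x + c + A^T lambda = 0.
Primal feasibility: A x = b.

This gives the KKT block system:
  [ Q   A^T ] [ x     ]   [-c ]
  [ A    0  ] [ lambda ] = [ b ]

Solving the linear system:
  x*      = (-0.4375, -0.2708, -0.1458)
  lambda* = (0.6667, -2.8333)
  f(x*)   = 2.4062

x* = (-0.4375, -0.2708, -0.1458), lambda* = (0.6667, -2.8333)


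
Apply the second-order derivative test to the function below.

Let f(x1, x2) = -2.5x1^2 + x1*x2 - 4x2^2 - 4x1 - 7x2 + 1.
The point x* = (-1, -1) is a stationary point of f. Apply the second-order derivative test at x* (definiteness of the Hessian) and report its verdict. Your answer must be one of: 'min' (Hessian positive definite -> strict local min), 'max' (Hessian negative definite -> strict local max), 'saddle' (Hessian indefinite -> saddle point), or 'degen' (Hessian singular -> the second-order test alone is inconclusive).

Compute the Hessian H = grad^2 f:
  H = [[-5, 1], [1, -8]]
Verify stationarity: grad f(x*) = H x* + g = (0, 0).
Eigenvalues of H: -8.3028, -4.6972.
Both eigenvalues < 0, so H is negative definite -> x* is a strict local max.

max


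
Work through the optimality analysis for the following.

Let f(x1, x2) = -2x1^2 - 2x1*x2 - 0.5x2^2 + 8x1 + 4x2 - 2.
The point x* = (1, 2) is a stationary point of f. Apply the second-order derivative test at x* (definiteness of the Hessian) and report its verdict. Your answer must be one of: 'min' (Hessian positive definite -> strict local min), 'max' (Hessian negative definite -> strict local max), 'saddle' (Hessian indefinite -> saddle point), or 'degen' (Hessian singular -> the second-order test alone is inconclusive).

Compute the Hessian H = grad^2 f:
  H = [[-4, -2], [-2, -1]]
Verify stationarity: grad f(x*) = H x* + g = (0, 0).
Eigenvalues of H: -5, 0.
H has a zero eigenvalue (singular; negative semidefinite but not definite), so H is neither positive definite, negative definite, nor indefinite. The second-order test alone is inconclusive -> degen.
(Indeed, f is constant along the null direction of H through x*, so x* is not a strict local extremum.)

degen


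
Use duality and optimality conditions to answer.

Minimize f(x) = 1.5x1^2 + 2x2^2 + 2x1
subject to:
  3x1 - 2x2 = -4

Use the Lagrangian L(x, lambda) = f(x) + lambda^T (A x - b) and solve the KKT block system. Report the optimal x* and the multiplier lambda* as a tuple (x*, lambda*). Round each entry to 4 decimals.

Form the Lagrangian:
  L(x, lambda) = (1/2) x^T Q x + c^T x + lambda^T (A x - b)
Stationarity (grad_x L = 0): Q x + c + A^T lambda = 0.
Primal feasibility: A x = b.

This gives the KKT block system:
  [ Q   A^T ] [ x     ]   [-c ]
  [ A    0  ] [ lambda ] = [ b ]

Solving the linear system:
  x*      = (-1.1667, 0.25)
  lambda* = (0.5)
  f(x*)   = -0.1667

x* = (-1.1667, 0.25), lambda* = (0.5)


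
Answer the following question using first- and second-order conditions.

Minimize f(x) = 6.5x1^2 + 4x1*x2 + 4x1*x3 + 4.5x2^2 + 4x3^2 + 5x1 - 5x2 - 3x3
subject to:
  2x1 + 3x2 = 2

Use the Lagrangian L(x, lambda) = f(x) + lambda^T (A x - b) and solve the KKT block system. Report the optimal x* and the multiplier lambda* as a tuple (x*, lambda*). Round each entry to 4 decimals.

Form the Lagrangian:
  L(x, lambda) = (1/2) x^T Q x + c^T x + lambda^T (A x - b)
Stationarity (grad_x L = 0): Q x + c + A^T lambda = 0.
Primal feasibility: A x = b.

This gives the KKT block system:
  [ Q   A^T ] [ x     ]   [-c ]
  [ A    0  ] [ lambda ] = [ b ]

Solving the linear system:
  x*      = (-0.8793, 1.2529, 0.8147)
  lambda* = (-0.9195)
  f(x*)   = -5.6329

x* = (-0.8793, 1.2529, 0.8147), lambda* = (-0.9195)


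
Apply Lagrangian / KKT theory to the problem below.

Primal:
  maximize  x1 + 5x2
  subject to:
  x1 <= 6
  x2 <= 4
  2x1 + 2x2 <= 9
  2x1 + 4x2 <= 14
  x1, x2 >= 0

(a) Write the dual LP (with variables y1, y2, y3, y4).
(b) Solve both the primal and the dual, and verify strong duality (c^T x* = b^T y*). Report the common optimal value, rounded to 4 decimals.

The standard primal-dual pair for 'max c^T x s.t. A x <= b, x >= 0' is:
  Dual:  min b^T y  s.t.  A^T y >= c,  y >= 0.

So the dual LP is:
  minimize  6y1 + 4y2 + 9y3 + 14y4
  subject to:
    y1 + 2y3 + 2y4 >= 1
    y2 + 2y3 + 4y4 >= 5
    y1, y2, y3, y4 >= 0

Solving the primal: x* = (0, 3.5).
  primal value c^T x* = 17.5.
Solving the dual: y* = (0, 0, 0, 1.25).
  dual value b^T y* = 17.5.
Strong duality: c^T x* = b^T y*. Confirmed.

17.5


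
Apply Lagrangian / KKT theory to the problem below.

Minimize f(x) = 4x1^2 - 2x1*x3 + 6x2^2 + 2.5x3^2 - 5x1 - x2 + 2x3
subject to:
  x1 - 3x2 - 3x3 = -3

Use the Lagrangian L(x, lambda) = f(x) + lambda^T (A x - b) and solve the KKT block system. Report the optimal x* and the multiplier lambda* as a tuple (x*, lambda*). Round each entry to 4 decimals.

Form the Lagrangian:
  L(x, lambda) = (1/2) x^T Q x + c^T x + lambda^T (A x - b)
Stationarity (grad_x L = 0): Q x + c + A^T lambda = 0.
Primal feasibility: A x = b.

This gives the KKT block system:
  [ Q   A^T ] [ x     ]   [-c ]
  [ A    0  ] [ lambda ] = [ b ]

Solving the linear system:
  x*      = (0.625, 0.4583, 0.75)
  lambda* = (1.5)
  f(x*)   = 1.2083

x* = (0.625, 0.4583, 0.75), lambda* = (1.5)


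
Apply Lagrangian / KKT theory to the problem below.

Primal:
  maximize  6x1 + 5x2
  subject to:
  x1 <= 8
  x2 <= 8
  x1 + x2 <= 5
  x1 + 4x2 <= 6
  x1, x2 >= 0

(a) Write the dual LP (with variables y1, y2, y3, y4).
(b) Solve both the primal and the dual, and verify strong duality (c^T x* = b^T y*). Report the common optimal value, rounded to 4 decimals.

The standard primal-dual pair for 'max c^T x s.t. A x <= b, x >= 0' is:
  Dual:  min b^T y  s.t.  A^T y >= c,  y >= 0.

So the dual LP is:
  minimize  8y1 + 8y2 + 5y3 + 6y4
  subject to:
    y1 + y3 + y4 >= 6
    y2 + y3 + 4y4 >= 5
    y1, y2, y3, y4 >= 0

Solving the primal: x* = (5, 0).
  primal value c^T x* = 30.
Solving the dual: y* = (0, 0, 6, 0).
  dual value b^T y* = 30.
Strong duality: c^T x* = b^T y*. Confirmed.

30


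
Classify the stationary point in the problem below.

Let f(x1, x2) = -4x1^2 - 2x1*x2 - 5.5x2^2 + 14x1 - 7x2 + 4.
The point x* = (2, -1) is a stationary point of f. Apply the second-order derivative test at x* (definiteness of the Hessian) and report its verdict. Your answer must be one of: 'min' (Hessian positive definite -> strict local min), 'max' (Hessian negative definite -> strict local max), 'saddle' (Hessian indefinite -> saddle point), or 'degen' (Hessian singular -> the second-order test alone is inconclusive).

Compute the Hessian H = grad^2 f:
  H = [[-8, -2], [-2, -11]]
Verify stationarity: grad f(x*) = H x* + g = (0, 0).
Eigenvalues of H: -12, -7.
Both eigenvalues < 0, so H is negative definite -> x* is a strict local max.

max


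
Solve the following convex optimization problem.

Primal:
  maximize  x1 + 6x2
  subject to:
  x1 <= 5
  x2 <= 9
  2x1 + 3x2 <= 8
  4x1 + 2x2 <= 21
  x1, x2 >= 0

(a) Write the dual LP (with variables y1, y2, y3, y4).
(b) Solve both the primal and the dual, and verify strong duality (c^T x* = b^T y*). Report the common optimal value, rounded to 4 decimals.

The standard primal-dual pair for 'max c^T x s.t. A x <= b, x >= 0' is:
  Dual:  min b^T y  s.t.  A^T y >= c,  y >= 0.

So the dual LP is:
  minimize  5y1 + 9y2 + 8y3 + 21y4
  subject to:
    y1 + 2y3 + 4y4 >= 1
    y2 + 3y3 + 2y4 >= 6
    y1, y2, y3, y4 >= 0

Solving the primal: x* = (0, 2.6667).
  primal value c^T x* = 16.
Solving the dual: y* = (0, 0, 2, 0).
  dual value b^T y* = 16.
Strong duality: c^T x* = b^T y*. Confirmed.

16


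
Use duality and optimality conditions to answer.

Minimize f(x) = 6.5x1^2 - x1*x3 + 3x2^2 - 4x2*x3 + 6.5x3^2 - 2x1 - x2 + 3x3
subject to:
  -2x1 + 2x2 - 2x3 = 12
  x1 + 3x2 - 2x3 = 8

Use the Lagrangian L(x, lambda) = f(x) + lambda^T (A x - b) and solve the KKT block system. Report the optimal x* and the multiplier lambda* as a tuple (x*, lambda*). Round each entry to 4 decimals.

Form the Lagrangian:
  L(x, lambda) = (1/2) x^T Q x + c^T x + lambda^T (A x - b)
Stationarity (grad_x L = 0): Q x + c + A^T lambda = 0.
Primal feasibility: A x = b.

This gives the KKT block system:
  [ Q   A^T ] [ x     ]   [-c ]
  [ A    0  ] [ lambda ] = [ b ]

Solving the linear system:
  x*      = (-2.1765, 2.5294, -1.2941)
  lambda* = (-13.2941, 2.4118)
  f(x*)   = 69.0882

x* = (-2.1765, 2.5294, -1.2941), lambda* = (-13.2941, 2.4118)


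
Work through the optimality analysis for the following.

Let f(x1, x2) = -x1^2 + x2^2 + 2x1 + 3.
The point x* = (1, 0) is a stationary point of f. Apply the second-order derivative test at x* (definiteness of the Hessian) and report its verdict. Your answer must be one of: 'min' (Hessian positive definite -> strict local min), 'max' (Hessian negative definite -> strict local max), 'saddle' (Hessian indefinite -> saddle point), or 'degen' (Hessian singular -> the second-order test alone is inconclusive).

Compute the Hessian H = grad^2 f:
  H = [[-2, 0], [0, 2]]
Verify stationarity: grad f(x*) = H x* + g = (0, 0).
Eigenvalues of H: -2, 2.
Eigenvalues have mixed signs, so H is indefinite -> x* is a saddle point.

saddle


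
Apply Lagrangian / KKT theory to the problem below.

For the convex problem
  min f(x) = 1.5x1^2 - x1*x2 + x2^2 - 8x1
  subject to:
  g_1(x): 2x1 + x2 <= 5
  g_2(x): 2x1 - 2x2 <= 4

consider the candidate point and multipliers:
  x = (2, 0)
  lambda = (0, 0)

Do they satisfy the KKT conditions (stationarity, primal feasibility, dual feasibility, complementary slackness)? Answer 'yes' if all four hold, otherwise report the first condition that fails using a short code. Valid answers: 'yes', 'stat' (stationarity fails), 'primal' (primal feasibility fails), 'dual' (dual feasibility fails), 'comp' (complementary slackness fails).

Gradient of f: grad f(x) = Q x + c = (-2, -2)
Constraint values g_i(x) = a_i^T x - b_i:
  g_1((2, 0)) = -1
  g_2((2, 0)) = 0
Stationarity residual: grad f(x) + sum_i lambda_i a_i = (-2, -2)
  -> stationarity FAILS
Primal feasibility (all g_i <= 0): OK
Dual feasibility (all lambda_i >= 0): OK
Complementary slackness (lambda_i * g_i(x) = 0 for all i): OK

Verdict: the first failing condition is stationarity -> stat.

stat


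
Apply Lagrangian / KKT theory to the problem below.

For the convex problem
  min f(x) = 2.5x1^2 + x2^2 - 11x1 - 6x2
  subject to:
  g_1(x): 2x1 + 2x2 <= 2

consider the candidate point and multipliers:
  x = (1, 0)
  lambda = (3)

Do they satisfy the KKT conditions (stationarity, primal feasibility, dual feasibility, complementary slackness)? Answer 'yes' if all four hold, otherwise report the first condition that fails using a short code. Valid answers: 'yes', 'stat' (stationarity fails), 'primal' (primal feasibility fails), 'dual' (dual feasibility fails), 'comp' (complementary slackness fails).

Gradient of f: grad f(x) = Q x + c = (-6, -6)
Constraint values g_i(x) = a_i^T x - b_i:
  g_1((1, 0)) = 0
Stationarity residual: grad f(x) + sum_i lambda_i a_i = (0, 0)
  -> stationarity OK
Primal feasibility (all g_i <= 0): OK
Dual feasibility (all lambda_i >= 0): OK
Complementary slackness (lambda_i * g_i(x) = 0 for all i): OK

Verdict: yes, KKT holds.

yes


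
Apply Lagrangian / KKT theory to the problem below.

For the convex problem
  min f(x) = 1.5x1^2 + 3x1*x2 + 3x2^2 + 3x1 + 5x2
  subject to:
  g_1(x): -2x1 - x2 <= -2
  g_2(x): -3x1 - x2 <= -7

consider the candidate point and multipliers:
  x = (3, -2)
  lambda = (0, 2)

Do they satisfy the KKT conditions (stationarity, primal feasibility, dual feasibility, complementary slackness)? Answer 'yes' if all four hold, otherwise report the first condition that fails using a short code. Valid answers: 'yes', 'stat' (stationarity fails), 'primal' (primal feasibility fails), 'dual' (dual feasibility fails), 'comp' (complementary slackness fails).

Gradient of f: grad f(x) = Q x + c = (6, 2)
Constraint values g_i(x) = a_i^T x - b_i:
  g_1((3, -2)) = -2
  g_2((3, -2)) = 0
Stationarity residual: grad f(x) + sum_i lambda_i a_i = (0, 0)
  -> stationarity OK
Primal feasibility (all g_i <= 0): OK
Dual feasibility (all lambda_i >= 0): OK
Complementary slackness (lambda_i * g_i(x) = 0 for all i): OK

Verdict: yes, KKT holds.

yes


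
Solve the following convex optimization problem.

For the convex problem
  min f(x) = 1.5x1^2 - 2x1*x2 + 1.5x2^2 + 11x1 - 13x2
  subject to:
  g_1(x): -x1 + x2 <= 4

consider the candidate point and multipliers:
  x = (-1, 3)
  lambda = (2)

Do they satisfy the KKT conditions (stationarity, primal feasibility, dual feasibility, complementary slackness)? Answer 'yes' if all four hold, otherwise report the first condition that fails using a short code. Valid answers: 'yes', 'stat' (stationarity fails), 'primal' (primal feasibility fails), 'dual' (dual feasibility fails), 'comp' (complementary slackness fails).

Gradient of f: grad f(x) = Q x + c = (2, -2)
Constraint values g_i(x) = a_i^T x - b_i:
  g_1((-1, 3)) = 0
Stationarity residual: grad f(x) + sum_i lambda_i a_i = (0, 0)
  -> stationarity OK
Primal feasibility (all g_i <= 0): OK
Dual feasibility (all lambda_i >= 0): OK
Complementary slackness (lambda_i * g_i(x) = 0 for all i): OK

Verdict: yes, KKT holds.

yes


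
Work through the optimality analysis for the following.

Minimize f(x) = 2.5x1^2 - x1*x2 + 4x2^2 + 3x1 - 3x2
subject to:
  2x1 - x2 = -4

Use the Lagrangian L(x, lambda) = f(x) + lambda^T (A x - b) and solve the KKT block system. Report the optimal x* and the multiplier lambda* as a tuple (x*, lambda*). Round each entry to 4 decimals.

Form the Lagrangian:
  L(x, lambda) = (1/2) x^T Q x + c^T x + lambda^T (A x - b)
Stationarity (grad_x L = 0): Q x + c + A^T lambda = 0.
Primal feasibility: A x = b.

This gives the KKT block system:
  [ Q   A^T ] [ x     ]   [-c ]
  [ A    0  ] [ lambda ] = [ b ]

Solving the linear system:
  x*      = (-1.7273, 0.5455)
  lambda* = (3.0909)
  f(x*)   = 2.7727

x* = (-1.7273, 0.5455), lambda* = (3.0909)


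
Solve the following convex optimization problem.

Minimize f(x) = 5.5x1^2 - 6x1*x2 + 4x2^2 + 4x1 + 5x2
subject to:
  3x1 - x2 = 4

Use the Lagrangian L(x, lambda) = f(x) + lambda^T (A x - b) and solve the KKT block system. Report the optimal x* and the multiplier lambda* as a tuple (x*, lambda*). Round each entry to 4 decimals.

Form the Lagrangian:
  L(x, lambda) = (1/2) x^T Q x + c^T x + lambda^T (A x - b)
Stationarity (grad_x L = 0): Q x + c + A^T lambda = 0.
Primal feasibility: A x = b.

This gives the KKT block system:
  [ Q   A^T ] [ x     ]   [-c ]
  [ A    0  ] [ lambda ] = [ b ]

Solving the linear system:
  x*      = (1.1277, -0.617)
  lambda* = (-6.7021)
  f(x*)   = 14.117

x* = (1.1277, -0.617), lambda* = (-6.7021)


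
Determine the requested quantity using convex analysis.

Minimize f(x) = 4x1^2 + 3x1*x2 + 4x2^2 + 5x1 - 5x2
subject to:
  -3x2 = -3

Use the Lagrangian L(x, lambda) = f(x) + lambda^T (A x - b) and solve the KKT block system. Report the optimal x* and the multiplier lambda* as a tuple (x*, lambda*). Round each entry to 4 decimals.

Form the Lagrangian:
  L(x, lambda) = (1/2) x^T Q x + c^T x + lambda^T (A x - b)
Stationarity (grad_x L = 0): Q x + c + A^T lambda = 0.
Primal feasibility: A x = b.

This gives the KKT block system:
  [ Q   A^T ] [ x     ]   [-c ]
  [ A    0  ] [ lambda ] = [ b ]

Solving the linear system:
  x*      = (-1, 1)
  lambda* = (0)
  f(x*)   = -5

x* = (-1, 1), lambda* = (0)


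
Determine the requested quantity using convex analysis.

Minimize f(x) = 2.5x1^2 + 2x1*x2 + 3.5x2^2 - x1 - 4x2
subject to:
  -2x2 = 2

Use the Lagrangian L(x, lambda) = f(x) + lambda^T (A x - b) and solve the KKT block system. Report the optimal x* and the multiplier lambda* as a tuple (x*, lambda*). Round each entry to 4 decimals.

Form the Lagrangian:
  L(x, lambda) = (1/2) x^T Q x + c^T x + lambda^T (A x - b)
Stationarity (grad_x L = 0): Q x + c + A^T lambda = 0.
Primal feasibility: A x = b.

This gives the KKT block system:
  [ Q   A^T ] [ x     ]   [-c ]
  [ A    0  ] [ lambda ] = [ b ]

Solving the linear system:
  x*      = (0.6, -1)
  lambda* = (-4.9)
  f(x*)   = 6.6

x* = (0.6, -1), lambda* = (-4.9)


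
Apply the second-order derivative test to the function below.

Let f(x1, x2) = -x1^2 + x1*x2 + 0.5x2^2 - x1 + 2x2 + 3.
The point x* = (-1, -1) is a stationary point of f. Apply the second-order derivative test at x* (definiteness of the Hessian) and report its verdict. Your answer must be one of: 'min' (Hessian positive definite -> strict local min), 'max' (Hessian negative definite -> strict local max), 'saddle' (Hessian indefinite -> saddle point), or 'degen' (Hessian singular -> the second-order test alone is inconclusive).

Compute the Hessian H = grad^2 f:
  H = [[-2, 1], [1, 1]]
Verify stationarity: grad f(x*) = H x* + g = (0, 0).
Eigenvalues of H: -2.3028, 1.3028.
Eigenvalues have mixed signs, so H is indefinite -> x* is a saddle point.

saddle


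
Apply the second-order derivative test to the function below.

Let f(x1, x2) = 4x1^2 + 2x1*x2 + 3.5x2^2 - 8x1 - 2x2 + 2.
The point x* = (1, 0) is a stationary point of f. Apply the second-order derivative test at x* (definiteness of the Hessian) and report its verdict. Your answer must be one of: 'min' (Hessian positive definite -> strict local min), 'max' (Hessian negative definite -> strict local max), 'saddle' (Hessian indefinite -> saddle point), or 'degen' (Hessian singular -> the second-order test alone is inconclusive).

Compute the Hessian H = grad^2 f:
  H = [[8, 2], [2, 7]]
Verify stationarity: grad f(x*) = H x* + g = (0, 0).
Eigenvalues of H: 5.4384, 9.5616.
Both eigenvalues > 0, so H is positive definite -> x* is a strict local min.

min


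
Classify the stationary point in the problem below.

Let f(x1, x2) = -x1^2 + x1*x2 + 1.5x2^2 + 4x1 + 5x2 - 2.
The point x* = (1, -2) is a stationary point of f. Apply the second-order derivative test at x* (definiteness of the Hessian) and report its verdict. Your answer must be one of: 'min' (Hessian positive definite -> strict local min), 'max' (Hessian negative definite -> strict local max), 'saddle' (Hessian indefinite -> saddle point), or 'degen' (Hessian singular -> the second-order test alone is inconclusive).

Compute the Hessian H = grad^2 f:
  H = [[-2, 1], [1, 3]]
Verify stationarity: grad f(x*) = H x* + g = (0, 0).
Eigenvalues of H: -2.1926, 3.1926.
Eigenvalues have mixed signs, so H is indefinite -> x* is a saddle point.

saddle


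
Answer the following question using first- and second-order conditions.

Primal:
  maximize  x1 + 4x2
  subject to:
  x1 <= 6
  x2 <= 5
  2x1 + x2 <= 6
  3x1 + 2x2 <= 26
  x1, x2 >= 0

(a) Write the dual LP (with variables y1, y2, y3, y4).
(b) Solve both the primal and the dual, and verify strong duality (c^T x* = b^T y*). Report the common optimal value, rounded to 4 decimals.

The standard primal-dual pair for 'max c^T x s.t. A x <= b, x >= 0' is:
  Dual:  min b^T y  s.t.  A^T y >= c,  y >= 0.

So the dual LP is:
  minimize  6y1 + 5y2 + 6y3 + 26y4
  subject to:
    y1 + 2y3 + 3y4 >= 1
    y2 + y3 + 2y4 >= 4
    y1, y2, y3, y4 >= 0

Solving the primal: x* = (0.5, 5).
  primal value c^T x* = 20.5.
Solving the dual: y* = (0, 3.5, 0.5, 0).
  dual value b^T y* = 20.5.
Strong duality: c^T x* = b^T y*. Confirmed.

20.5


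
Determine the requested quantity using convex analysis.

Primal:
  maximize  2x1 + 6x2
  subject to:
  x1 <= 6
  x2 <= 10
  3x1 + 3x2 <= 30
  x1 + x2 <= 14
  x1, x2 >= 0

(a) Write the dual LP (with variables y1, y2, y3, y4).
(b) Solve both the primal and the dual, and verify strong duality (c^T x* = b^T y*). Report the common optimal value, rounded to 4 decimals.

The standard primal-dual pair for 'max c^T x s.t. A x <= b, x >= 0' is:
  Dual:  min b^T y  s.t.  A^T y >= c,  y >= 0.

So the dual LP is:
  minimize  6y1 + 10y2 + 30y3 + 14y4
  subject to:
    y1 + 3y3 + y4 >= 2
    y2 + 3y3 + y4 >= 6
    y1, y2, y3, y4 >= 0

Solving the primal: x* = (0, 10).
  primal value c^T x* = 60.
Solving the dual: y* = (0, 0, 2, 0).
  dual value b^T y* = 60.
Strong duality: c^T x* = b^T y*. Confirmed.

60


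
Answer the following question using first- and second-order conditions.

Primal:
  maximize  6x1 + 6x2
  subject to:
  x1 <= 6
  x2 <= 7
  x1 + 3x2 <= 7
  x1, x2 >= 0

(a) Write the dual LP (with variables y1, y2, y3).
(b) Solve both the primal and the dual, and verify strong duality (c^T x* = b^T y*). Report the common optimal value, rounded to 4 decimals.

The standard primal-dual pair for 'max c^T x s.t. A x <= b, x >= 0' is:
  Dual:  min b^T y  s.t.  A^T y >= c,  y >= 0.

So the dual LP is:
  minimize  6y1 + 7y2 + 7y3
  subject to:
    y1 + y3 >= 6
    y2 + 3y3 >= 6
    y1, y2, y3 >= 0

Solving the primal: x* = (6, 0.3333).
  primal value c^T x* = 38.
Solving the dual: y* = (4, 0, 2).
  dual value b^T y* = 38.
Strong duality: c^T x* = b^T y*. Confirmed.

38


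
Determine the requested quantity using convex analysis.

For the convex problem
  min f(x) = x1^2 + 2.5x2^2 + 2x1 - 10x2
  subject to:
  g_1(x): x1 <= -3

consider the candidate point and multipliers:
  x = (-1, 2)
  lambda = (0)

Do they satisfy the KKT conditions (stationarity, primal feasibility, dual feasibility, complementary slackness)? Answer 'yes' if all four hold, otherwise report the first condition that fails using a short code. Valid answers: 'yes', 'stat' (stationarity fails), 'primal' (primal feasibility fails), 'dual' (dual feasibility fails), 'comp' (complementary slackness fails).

Gradient of f: grad f(x) = Q x + c = (0, 0)
Constraint values g_i(x) = a_i^T x - b_i:
  g_1((-1, 2)) = 2
Stationarity residual: grad f(x) + sum_i lambda_i a_i = (0, 0)
  -> stationarity OK
Primal feasibility (all g_i <= 0): FAILS
Dual feasibility (all lambda_i >= 0): OK
Complementary slackness (lambda_i * g_i(x) = 0 for all i): OK

Verdict: the first failing condition is primal_feasibility -> primal.

primal
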